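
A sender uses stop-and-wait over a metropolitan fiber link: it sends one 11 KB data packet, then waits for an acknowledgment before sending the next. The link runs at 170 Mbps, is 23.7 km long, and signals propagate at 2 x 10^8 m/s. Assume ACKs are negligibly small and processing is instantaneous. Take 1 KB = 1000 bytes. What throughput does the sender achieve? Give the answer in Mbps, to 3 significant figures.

t_tx = L/R = 88000/170000000 = 0.000517647 s.
t_prop = 23700/200000000 = 0.0001185 s; RTT = 0.000237 s.
Cycle = t_tx + RTT = 0.000754647 s.
Throughput = L / cycle = 88000 / 0.000754647 = 117 Mbps.

117 Mbps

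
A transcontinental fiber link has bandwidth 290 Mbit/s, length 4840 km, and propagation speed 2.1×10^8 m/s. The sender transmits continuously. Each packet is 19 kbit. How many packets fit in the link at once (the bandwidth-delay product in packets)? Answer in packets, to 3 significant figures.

Propagation delay = 4840000 / 210000000 = 0.0230476 s.
BDP = R × t_prop = 290000000 × 0.0230476 = 6683810 bits.
In packets of 19000 bits: 352 packets.

352 packets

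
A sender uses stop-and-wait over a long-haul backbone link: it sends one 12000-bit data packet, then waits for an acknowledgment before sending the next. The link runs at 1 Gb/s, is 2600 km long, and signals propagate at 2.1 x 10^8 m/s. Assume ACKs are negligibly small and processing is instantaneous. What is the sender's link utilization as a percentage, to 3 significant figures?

0.0484 %

t_tx = L/R = 12000/1000000000 = 1.2e-05 s.
t_prop = 2600000/210000000 = 0.012381 s; RTT = 0.0247619 s.
Cycle = t_tx + RTT = 0.0247739 s.
Utilization = t_tx / cycle = 1.2e-05/0.0247739 = 0.0484 %.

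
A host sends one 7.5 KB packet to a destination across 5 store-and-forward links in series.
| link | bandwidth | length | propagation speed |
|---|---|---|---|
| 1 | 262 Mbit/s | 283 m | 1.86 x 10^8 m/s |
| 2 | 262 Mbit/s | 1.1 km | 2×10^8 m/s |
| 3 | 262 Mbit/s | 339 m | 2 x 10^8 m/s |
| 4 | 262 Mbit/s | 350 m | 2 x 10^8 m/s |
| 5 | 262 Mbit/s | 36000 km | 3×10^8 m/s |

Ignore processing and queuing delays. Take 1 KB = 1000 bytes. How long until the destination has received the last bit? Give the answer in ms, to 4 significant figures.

L = 60000 bits.
Transmission delay per hop = L/R = 60000/262000000 = 0.229008 ms; 5 hops → 1.14504 ms.
Propagation delays (d/s per hop): 0.00152151, 0.0055, 0.001695, 0.00175, 120 ms; sum = 120.01 ms.
End-to-end = 121.2 ms.

121.2 ms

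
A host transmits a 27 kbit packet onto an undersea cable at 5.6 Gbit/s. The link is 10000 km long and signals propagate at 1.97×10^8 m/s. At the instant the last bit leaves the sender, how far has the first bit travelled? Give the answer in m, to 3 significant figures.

950 m

t_tx = L/R = 27000/5600000000 = 4.82143e-06 s.
Distance = s × t_tx = 197000000 × 4.82143e-06 = 950 m.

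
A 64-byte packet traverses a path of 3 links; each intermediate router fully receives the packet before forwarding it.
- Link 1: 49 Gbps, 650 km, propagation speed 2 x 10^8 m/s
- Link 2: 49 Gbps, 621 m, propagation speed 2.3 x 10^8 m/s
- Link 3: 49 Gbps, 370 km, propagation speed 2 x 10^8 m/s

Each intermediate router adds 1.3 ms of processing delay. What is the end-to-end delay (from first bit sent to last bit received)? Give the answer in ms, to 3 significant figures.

L = 64 × 8 = 512 bits.
Transmission delay per hop = L/R = 512/49000000000 = 1.0449e-05 ms; 3 hops → 3.13469e-05 ms.
Propagation delays (d/s per hop): 3.25, 0.0027, 1.85 ms; sum = 5.1027 ms.
Processing at 2 router(s): 2 × 1.3 ms = 2.6 ms.
End-to-end = 7.70 ms.

7.70 ms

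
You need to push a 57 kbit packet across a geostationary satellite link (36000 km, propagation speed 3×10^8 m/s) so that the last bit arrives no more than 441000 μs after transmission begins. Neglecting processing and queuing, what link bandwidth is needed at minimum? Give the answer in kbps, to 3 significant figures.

178 kbps

Propagation delay = 36000000 / 300000000 = 120000 μs.
Transmission budget = 441000 − 120000 = 321000 μs.
R ≥ L / t_tx = 57000 bits / 0.321 s = 178 kbps.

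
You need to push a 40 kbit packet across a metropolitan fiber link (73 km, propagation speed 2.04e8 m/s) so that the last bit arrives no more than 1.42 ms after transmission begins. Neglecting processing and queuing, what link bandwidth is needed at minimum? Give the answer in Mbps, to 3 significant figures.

37.7 Mbps

Propagation delay = 73000 / 204000000 = 0.357843 ms.
Transmission budget = 1.42 − 0.357843 = 1.06216 ms.
R ≥ L / t_tx = 40000 bits / 0.00106216 s = 37.7 Mbps.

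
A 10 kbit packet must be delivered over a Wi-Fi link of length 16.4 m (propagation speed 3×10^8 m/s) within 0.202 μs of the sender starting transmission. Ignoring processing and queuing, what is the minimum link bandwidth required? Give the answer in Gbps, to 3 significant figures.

67.9 Gbps

Propagation delay = 16.4 / 300000000 = 0.0546667 μs.
Transmission budget = 0.202 − 0.0546667 = 0.147333 μs.
R ≥ L / t_tx = 10000 bits / 1.47333e-07 s = 67.9 Gbps.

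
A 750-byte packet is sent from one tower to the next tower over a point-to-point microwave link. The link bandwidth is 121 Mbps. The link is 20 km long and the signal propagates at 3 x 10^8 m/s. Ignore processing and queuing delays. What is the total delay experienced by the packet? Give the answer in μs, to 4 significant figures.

116.3 μs

L = 750 × 8 = 6000 bits.
Transmission delay = L/R = 6000 / 121000000 = 49.5868 μs.
Propagation delay = d/s = 20000 m / 300000000 m/s = 66.6667 μs.
Total = 116.3 μs.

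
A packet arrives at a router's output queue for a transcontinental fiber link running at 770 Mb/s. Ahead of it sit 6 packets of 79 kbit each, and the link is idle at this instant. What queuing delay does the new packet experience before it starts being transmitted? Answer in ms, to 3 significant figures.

0.616 ms

Each queued packet: L/R = 79000/770000000 = 0.102597 ms.
6 queued → 0.615584 ms.
Queuing delay = 0.616 ms.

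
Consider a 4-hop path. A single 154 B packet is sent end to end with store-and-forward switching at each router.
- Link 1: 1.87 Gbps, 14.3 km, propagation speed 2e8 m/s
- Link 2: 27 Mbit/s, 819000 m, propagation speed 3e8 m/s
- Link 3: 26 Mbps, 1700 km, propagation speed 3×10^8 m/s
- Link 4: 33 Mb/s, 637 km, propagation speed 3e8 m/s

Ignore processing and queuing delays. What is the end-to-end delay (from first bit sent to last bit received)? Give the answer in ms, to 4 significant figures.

10.72 ms

L = 154 × 8 = 1232 bits.
Transmission delays (L/R per hop): 0.000658824, 0.0456296, 0.0473846, 0.0373333 ms; sum = 0.131006 ms.
Propagation delays (d/s per hop): 0.0715, 2.73, 5.66667, 2.12333 ms; sum = 10.5915 ms.
End-to-end = 10.72 ms.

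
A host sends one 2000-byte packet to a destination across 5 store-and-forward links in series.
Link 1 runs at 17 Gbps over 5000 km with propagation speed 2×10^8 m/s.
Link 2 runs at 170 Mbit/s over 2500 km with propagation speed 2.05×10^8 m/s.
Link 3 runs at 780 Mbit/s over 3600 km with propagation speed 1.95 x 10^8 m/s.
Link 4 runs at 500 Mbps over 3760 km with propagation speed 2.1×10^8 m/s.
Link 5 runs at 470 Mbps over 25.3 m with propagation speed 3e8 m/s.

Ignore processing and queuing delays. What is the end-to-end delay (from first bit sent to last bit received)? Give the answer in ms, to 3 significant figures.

L = 2000 × 8 = 16000 bits.
Transmission delays (L/R per hop): 0.000941176, 0.0941176, 0.0205128, 0.032, 0.0340426 ms; sum = 0.181614 ms.
Propagation delays (d/s per hop): 25, 12.1951, 18.4615, 17.9048, 8.43333e-05 ms; sum = 73.5615 ms.
End-to-end = 73.7 ms.

73.7 ms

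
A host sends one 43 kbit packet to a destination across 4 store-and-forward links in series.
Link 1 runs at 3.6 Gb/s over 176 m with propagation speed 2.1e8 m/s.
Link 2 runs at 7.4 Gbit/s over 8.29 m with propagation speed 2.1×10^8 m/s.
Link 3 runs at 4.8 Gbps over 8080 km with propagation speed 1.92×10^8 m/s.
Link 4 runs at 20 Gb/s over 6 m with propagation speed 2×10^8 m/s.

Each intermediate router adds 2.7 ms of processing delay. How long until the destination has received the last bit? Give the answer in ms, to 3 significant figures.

50.2 ms

L = 43000 bits.
Transmission delays (L/R per hop): 0.0119444, 0.00581081, 0.00895833, 0.00215 ms; sum = 0.0288636 ms.
Propagation delays (d/s per hop): 0.000838095, 3.94762e-05, 42.0833, 3e-05 ms; sum = 42.0842 ms.
Processing at 3 router(s): 3 × 2.7 ms = 8.1 ms.
End-to-end = 50.2 ms.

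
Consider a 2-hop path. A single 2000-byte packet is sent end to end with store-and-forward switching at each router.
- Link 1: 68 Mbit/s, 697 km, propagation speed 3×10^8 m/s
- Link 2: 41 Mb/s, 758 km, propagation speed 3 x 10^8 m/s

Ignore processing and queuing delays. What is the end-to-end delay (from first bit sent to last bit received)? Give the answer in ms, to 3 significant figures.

L = 2000 × 8 = 16000 bits.
Transmission delays (L/R per hop): 0.235294, 0.390244 ms; sum = 0.625538 ms.
Propagation delays (d/s per hop): 2.32333, 2.52667 ms; sum = 4.85 ms.
End-to-end = 5.48 ms.

5.48 ms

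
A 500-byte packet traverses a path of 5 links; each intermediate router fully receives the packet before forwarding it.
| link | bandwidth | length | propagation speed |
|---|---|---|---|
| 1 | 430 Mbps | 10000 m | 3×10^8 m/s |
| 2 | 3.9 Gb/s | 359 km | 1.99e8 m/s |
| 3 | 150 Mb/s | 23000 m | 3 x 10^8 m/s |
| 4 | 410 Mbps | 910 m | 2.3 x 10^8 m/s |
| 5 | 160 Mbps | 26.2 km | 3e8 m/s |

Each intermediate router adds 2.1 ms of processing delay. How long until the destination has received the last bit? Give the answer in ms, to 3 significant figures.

L = 500 × 8 = 4000 bits.
Transmission delays (L/R per hop): 0.00930233, 0.00102564, 0.0266667, 0.0097561, 0.025 ms; sum = 0.0717507 ms.
Propagation delays (d/s per hop): 0.0333333, 1.80402, 0.0766667, 0.00395652, 0.0873333 ms; sum = 2.00531 ms.
Processing at 4 router(s): 4 × 2.1 ms = 8.4 ms.
End-to-end = 10.5 ms.

10.5 ms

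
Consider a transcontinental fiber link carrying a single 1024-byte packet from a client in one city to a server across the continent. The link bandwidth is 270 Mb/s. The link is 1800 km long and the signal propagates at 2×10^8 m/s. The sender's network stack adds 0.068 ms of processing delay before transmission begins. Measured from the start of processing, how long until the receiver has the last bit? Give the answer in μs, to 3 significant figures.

9100 μs

L = 1024 × 8 = 8192 bits.
Transmission delay = L/R = 8192 / 270000000 = 30.3407 μs.
Propagation delay = d/s = 1800000 m / 200000000 m/s = 9000 μs.
Plus processing delay 0.068 ms = 68 μs.
Total = 9100 μs.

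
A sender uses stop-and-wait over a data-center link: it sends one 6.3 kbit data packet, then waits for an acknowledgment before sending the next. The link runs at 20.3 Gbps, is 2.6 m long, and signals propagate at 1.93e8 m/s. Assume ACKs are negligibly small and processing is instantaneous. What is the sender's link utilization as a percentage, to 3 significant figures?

t_tx = L/R = 6300/20300000000 = 3.10345e-07 s.
t_prop = 2.6/193000000 = 1.34715e-08 s; RTT = 2.6943e-08 s.
Cycle = t_tx + RTT = 3.37288e-07 s.
Utilization = t_tx / cycle = 3.10345e-07/3.37288e-07 = 92.0 %.

92.0 %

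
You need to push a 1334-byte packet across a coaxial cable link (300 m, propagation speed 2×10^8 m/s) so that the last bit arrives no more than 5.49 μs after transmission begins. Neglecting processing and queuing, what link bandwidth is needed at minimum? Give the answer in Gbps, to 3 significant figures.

L = 10672 bits.
Propagation delay = 300 / 200000000 = 1.5 μs.
Transmission budget = 5.49 − 1.5 = 3.99 μs.
R ≥ L / t_tx = 10672 bits / 3.99e-06 s = 2.67 Gbps.

2.67 Gbps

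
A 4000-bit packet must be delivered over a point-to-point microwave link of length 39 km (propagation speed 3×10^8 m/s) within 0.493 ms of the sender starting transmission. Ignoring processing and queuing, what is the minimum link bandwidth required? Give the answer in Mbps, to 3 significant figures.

Propagation delay = 39000 / 300000000 = 0.13 ms.
Transmission budget = 0.493 − 0.13 = 0.363 ms.
R ≥ L / t_tx = 4000 bits / 0.000363 s = 11.0 Mbps.

11.0 Mbps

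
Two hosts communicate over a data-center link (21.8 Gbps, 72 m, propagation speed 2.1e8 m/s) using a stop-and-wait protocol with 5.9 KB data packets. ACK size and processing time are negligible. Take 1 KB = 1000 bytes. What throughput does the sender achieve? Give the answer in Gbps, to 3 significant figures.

t_tx = L/R = 47200/21800000000 = 2.16514e-06 s.
t_prop = 72/210000000 = 3.42857e-07 s; RTT = 6.85714e-07 s.
Cycle = t_tx + RTT = 2.85085e-06 s.
Throughput = L / cycle = 47200 / 2.85085e-06 = 16.6 Gbps.

16.6 Gbps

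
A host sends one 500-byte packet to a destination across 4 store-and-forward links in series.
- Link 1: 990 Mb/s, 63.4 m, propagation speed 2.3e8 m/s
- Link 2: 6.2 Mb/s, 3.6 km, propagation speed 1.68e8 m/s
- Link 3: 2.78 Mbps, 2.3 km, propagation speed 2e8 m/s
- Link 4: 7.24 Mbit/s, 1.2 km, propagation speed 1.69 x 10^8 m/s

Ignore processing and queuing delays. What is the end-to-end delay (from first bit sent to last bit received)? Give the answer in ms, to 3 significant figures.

L = 500 × 8 = 4000 bits.
Transmission delays (L/R per hop): 0.0040404, 0.645161, 1.43885, 0.552486 ms; sum = 2.64054 ms.
Propagation delays (d/s per hop): 0.000275652, 0.0214286, 0.0115, 0.00710059 ms; sum = 0.0403048 ms.
End-to-end = 2.68 ms.

2.68 ms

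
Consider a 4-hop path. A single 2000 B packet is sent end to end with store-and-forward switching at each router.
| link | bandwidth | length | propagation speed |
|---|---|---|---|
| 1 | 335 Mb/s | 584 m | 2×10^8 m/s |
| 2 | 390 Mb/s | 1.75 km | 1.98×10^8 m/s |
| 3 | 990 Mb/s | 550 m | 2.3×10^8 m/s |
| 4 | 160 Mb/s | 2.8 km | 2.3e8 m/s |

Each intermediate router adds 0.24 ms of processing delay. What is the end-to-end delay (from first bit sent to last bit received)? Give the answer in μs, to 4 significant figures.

951.3 μs

L = 2000 × 8 = 16000 bits.
Transmission delays (L/R per hop): 47.7612, 41.0256, 16.1616, 100 μs; sum = 204.948 μs.
Propagation delays (d/s per hop): 2.92, 8.83838, 2.3913, 12.1739 μs; sum = 26.3236 μs.
Processing at 3 router(s): 3 × 0.24 ms = 720 μs.
End-to-end = 951.3 μs.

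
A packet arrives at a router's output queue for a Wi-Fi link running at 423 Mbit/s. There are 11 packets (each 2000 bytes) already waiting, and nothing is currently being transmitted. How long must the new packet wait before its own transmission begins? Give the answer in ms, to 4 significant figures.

0.4161 ms

Each queued packet: L/R = 16000/423000000 = 0.0378251 ms.
11 queued → 0.416076 ms.
Queuing delay = 0.4161 ms.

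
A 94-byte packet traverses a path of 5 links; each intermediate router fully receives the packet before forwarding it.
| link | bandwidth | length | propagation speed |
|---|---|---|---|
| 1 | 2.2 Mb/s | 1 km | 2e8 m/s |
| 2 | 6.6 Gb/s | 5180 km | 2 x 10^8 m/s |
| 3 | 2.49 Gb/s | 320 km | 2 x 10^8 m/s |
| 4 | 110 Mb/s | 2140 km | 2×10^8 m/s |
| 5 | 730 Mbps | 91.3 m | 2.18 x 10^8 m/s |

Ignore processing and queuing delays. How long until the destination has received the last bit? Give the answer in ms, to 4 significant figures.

L = 94 × 8 = 752 bits.
Transmission delays (L/R per hop): 0.341818, 0.000113939, 0.000302008, 0.00683636, 0.00103014 ms; sum = 0.350101 ms.
Propagation delays (d/s per hop): 0.005, 25.9, 1.6, 10.7, 0.000418807 ms; sum = 38.2054 ms.
End-to-end = 38.56 ms.

38.56 ms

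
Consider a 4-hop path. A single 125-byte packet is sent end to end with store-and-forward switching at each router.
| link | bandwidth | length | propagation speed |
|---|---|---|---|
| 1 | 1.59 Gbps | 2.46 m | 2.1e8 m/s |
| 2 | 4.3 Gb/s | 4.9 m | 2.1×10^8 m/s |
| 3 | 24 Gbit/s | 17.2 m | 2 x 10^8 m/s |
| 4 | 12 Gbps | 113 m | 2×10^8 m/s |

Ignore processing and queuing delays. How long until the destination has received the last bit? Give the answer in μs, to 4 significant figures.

L = 125 × 8 = 1000 bits.
Transmission delays (L/R per hop): 0.628931, 0.232558, 0.0416667, 0.0833333 μs; sum = 0.986489 μs.
Propagation delays (d/s per hop): 0.0117143, 0.0233333, 0.086, 0.565 μs; sum = 0.686048 μs.
End-to-end = 1.673 μs.

1.673 μs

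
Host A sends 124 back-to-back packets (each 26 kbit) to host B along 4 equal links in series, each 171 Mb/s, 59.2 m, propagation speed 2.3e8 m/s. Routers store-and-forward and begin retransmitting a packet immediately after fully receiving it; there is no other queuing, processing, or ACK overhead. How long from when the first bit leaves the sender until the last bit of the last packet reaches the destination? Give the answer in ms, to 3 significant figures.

Per-hop transmission t_tx = L/R = 26000/171000000 = 0.152047 ms.
Per-hop propagation t_prop = 59.2/2.3e+08 = 0.000257391 ms.
Pipeline fill: first packet needs 4·t_tx to clear all hops; remaining 123 packets each add one t_tx.
Total = (4+124-1)·t_tx + 4·t_prop = 127·0.152047 + 4·0.000257391 = 19.3 ms.

19.3 ms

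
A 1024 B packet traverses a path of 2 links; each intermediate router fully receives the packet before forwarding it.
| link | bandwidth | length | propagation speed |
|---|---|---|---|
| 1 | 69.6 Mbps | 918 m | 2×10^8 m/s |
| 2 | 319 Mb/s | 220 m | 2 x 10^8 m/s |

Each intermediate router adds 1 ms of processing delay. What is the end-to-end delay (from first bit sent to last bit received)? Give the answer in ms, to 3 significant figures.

1.15 ms

L = 1024 × 8 = 8192 bits.
Transmission delays (L/R per hop): 0.117701, 0.0256803 ms; sum = 0.143381 ms.
Propagation delays (d/s per hop): 0.00459, 0.0011 ms; sum = 0.00569 ms.
Processing at 1 router(s): 1 × 1 ms = 1 ms.
End-to-end = 1.15 ms.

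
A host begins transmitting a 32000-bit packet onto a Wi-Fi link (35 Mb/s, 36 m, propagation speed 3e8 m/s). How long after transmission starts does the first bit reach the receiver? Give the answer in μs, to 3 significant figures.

0.120 μs

First bit experiences only propagation delay: d/s = 36/300000000 = 0.120 μs.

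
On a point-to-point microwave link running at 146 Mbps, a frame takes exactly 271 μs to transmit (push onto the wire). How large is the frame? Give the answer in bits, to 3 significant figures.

39600 bits

L = R × t_tx = 146000000 b/s × 0.000271 s = 39566 bits.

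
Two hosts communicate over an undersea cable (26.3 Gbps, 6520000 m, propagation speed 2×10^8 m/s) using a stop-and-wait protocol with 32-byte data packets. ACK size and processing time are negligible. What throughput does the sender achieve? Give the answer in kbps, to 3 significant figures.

t_tx = L/R = 256/26300000000 = 9.73384e-09 s.
t_prop = 6520000/200000000 = 0.0326 s; RTT = 0.0652 s.
Cycle = t_tx + RTT = 0.0652 s.
Throughput = L / cycle = 256 / 0.0652 = 3.93 kbps.

3.93 kbps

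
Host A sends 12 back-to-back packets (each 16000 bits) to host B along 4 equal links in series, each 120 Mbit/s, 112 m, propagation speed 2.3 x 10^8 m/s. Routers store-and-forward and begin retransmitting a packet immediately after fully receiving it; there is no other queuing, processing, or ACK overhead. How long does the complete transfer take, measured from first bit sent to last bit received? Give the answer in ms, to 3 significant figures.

2.00 ms

Per-hop transmission t_tx = L/R = 16000/120000000 = 0.133333 ms.
Per-hop propagation t_prop = 112/2.3e+08 = 0.000486957 ms.
Pipeline fill: first packet needs 4·t_tx to clear all hops; remaining 11 packets each add one t_tx.
Total = (4+12-1)·t_tx + 4·t_prop = 15·0.133333 + 4·0.000486957 = 2.00 ms.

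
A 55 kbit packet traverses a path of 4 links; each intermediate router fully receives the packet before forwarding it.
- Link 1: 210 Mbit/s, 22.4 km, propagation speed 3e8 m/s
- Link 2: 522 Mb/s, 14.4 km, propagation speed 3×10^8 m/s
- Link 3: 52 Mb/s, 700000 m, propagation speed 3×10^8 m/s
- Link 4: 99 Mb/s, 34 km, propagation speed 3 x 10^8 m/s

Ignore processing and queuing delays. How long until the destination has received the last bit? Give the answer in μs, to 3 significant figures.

4550 μs

L = 55000 bits.
Transmission delays (L/R per hop): 261.905, 105.364, 1057.69, 555.556 μs; sum = 1980.52 μs.
Propagation delays (d/s per hop): 74.6667, 48, 2333.33, 113.333 μs; sum = 2569.33 μs.
End-to-end = 4550 μs.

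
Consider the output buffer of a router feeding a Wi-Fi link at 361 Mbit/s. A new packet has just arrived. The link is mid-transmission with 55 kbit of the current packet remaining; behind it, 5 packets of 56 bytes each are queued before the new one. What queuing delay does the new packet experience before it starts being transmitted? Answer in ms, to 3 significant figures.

Each queued packet: L/R = 448/361000000 = 0.001241 ms.
5 queued → 0.00620499 ms.
Plus remaining 55000 bits of current packet: 0.152355 ms.
Queuing delay = 0.159 ms.

0.159 ms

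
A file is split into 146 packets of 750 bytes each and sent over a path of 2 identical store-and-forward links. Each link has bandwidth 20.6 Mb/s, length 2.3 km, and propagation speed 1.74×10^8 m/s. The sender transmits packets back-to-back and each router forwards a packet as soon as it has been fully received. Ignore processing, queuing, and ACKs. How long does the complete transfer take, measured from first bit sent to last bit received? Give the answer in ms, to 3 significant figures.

42.8 ms

Per-hop transmission t_tx = L/R = 6000/20600000 = 0.291262 ms.
Per-hop propagation t_prop = 2300/174000000 = 0.0132184 ms.
Pipeline fill: first packet needs 2·t_tx to clear all hops; remaining 145 packets each add one t_tx.
Total = (2+146-1)·t_tx + 2·t_prop = 147·0.291262 + 2·0.0132184 = 42.8 ms.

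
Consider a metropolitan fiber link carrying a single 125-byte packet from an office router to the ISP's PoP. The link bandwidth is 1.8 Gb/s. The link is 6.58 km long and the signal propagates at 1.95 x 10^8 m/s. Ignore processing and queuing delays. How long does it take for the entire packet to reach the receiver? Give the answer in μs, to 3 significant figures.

34.3 μs

L = 125 × 8 = 1000 bits.
Transmission delay = L/R = 1000 / 1800000000 = 0.555556 μs.
Propagation delay = d/s = 6580 m / 195000000 m/s = 33.7436 μs.
Total = 34.3 μs.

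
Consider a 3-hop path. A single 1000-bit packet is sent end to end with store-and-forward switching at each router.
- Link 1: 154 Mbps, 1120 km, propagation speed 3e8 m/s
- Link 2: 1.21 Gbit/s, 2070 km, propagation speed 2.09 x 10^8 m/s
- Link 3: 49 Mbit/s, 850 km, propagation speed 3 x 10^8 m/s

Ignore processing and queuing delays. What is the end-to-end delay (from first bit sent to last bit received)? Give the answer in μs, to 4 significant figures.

16500 μs

Transmission delays (L/R per hop): 6.49351, 0.826446, 20.4082 μs; sum = 27.7281 μs.
Propagation delays (d/s per hop): 3733.33, 9904.31, 2833.33 μs; sum = 16471 μs.
End-to-end = 16500 μs.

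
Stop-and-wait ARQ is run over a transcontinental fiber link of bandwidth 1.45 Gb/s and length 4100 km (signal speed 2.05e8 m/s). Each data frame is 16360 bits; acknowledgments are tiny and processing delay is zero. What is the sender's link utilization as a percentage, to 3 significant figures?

0.0282 %

t_tx = L/R = 16360/1450000000 = 1.12828e-05 s.
t_prop = 4100000/2.05e+08 = 0.02 s; RTT = 0.04 s.
Cycle = t_tx + RTT = 0.0400113 s.
Utilization = t_tx / cycle = 1.12828e-05/0.0400113 = 0.0282 %.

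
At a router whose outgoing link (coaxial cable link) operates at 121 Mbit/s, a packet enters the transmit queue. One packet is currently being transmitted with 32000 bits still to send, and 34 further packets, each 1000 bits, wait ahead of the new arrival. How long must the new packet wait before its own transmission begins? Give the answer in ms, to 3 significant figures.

Each queued packet: L/R = 1000/121000000 = 0.00826446 ms.
34 queued → 0.280992 ms.
Plus remaining 32000 bits of current packet: 0.264463 ms.
Queuing delay = 0.545 ms.

0.545 ms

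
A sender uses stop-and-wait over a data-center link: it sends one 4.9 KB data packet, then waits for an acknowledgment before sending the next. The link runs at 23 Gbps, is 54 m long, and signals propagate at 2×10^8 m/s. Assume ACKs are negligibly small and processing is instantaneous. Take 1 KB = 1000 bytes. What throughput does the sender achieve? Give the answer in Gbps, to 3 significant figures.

t_tx = L/R = 39200/23000000000 = 1.70435e-06 s.
t_prop = 54/200000000 = 2.7e-07 s; RTT = 5.4e-07 s.
Cycle = t_tx + RTT = 2.24435e-06 s.
Throughput = L / cycle = 39200 / 2.24435e-06 = 17.5 Gbps.

17.5 Gbps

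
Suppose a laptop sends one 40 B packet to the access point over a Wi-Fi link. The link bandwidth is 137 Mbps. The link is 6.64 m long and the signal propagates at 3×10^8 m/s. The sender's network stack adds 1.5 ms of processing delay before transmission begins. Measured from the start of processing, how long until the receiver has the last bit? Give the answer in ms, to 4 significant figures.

1.502 ms

L = 40 × 8 = 320 bits.
Transmission delay = L/R = 320 / 137000000 = 0.00233577 ms.
Propagation delay = d/s = 6.64 m / 300000000 m/s = 2.21333e-05 ms.
Plus processing delay 1.5 ms = 1.5 ms.
Total = 1.502 ms.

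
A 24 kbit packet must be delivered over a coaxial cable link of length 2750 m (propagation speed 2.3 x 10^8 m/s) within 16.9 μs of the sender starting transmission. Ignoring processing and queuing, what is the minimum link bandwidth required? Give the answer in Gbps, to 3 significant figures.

Propagation delay = 2750 / 2.3e+08 = 11.9565 μs.
Transmission budget = 16.9 − 11.9565 = 4.94348 μs.
R ≥ L / t_tx = 24000 bits / 4.94348e-06 s = 4.85 Gbps.

4.85 Gbps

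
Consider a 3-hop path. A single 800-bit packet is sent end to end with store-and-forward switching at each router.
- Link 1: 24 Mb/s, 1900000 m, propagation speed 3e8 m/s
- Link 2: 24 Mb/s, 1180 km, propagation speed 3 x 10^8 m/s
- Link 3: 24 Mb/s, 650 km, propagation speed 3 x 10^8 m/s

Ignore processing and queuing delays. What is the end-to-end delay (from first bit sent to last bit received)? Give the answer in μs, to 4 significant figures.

Transmission delay per hop = L/R = 800/24000000 = 33.3333 μs; 3 hops → 100 μs.
Propagation delays (d/s per hop): 6333.33, 3933.33, 2166.67 μs; sum = 12433.3 μs.
End-to-end = 12530 μs.

12530 μs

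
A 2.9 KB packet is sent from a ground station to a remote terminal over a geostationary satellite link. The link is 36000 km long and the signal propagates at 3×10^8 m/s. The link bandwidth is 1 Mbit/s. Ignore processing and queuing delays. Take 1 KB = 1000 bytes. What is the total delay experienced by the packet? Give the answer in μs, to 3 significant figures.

L = 23200 bits.
Transmission delay = L/R = 23200 / 1000000 = 23200 μs.
Propagation delay = d/s = 36000000 m / 300000000 m/s = 120000 μs.
Total = 143000 μs.

143000 μs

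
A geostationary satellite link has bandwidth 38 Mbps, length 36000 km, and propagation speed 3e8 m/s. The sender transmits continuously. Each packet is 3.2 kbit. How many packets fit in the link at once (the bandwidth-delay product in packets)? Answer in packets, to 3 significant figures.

1430 packets

Propagation delay = 36000000 / 300000000 = 0.12 s.
BDP = R × t_prop = 38000000 × 0.12 = 4560000 bits.
In packets of 3200 bits: 1430 packets.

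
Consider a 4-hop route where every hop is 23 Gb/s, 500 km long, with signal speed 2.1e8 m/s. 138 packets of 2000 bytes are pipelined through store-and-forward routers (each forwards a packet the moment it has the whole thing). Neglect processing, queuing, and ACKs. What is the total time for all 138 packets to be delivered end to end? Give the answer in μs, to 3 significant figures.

9620 μs

Per-hop transmission t_tx = L/R = 16000/23000000000 = 0.695652 μs.
Per-hop propagation t_prop = 500000/210000000 = 2380.95 μs.
Pipeline fill: first packet needs 4·t_tx to clear all hops; remaining 137 packets each add one t_tx.
Total = (4+138-1)·t_tx + 4·t_prop = 141·0.695652 + 4·2380.95 = 9620 μs.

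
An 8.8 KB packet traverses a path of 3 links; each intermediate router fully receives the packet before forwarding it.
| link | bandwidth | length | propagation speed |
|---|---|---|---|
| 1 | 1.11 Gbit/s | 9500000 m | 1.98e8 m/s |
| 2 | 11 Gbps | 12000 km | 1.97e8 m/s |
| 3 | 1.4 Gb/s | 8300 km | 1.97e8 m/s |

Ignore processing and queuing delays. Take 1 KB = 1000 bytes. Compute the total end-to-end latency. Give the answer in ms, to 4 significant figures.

151.1 ms

L = 70400 bits.
Transmission delays (L/R per hop): 0.0634234, 0.0064, 0.0502857 ms; sum = 0.120109 ms.
Propagation delays (d/s per hop): 47.9798, 60.9137, 42.132 ms; sum = 151.025 ms.
End-to-end = 151.1 ms.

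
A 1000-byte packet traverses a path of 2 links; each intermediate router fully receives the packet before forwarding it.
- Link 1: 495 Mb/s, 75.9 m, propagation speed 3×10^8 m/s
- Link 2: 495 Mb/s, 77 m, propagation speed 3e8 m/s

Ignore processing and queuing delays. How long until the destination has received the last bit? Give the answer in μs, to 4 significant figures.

32.83 μs

L = 1000 × 8 = 8000 bits.
Transmission delay per hop = L/R = 8000/495000000 = 16.1616 μs; 2 hops → 32.3232 μs.
Propagation delays (d/s per hop): 0.253, 0.256667 μs; sum = 0.509667 μs.
End-to-end = 32.83 μs.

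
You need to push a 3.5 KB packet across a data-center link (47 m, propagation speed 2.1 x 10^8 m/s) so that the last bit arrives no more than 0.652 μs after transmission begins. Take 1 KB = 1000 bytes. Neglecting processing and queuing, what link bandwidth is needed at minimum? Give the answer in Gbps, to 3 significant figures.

65.4 Gbps

L = 28000 bits.
Propagation delay = 47 / 210000000 = 0.22381 μs.
Transmission budget = 0.652 − 0.22381 = 0.42819 μs.
R ≥ L / t_tx = 28000 bits / 4.2819e-07 s = 65.4 Gbps.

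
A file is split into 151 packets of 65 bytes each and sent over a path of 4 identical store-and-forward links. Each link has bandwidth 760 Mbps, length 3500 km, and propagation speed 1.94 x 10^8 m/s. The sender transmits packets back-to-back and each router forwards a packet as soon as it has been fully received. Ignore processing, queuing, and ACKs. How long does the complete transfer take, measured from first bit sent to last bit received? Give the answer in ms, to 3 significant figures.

Per-hop transmission t_tx = L/R = 520/760000000 = 0.000684211 ms.
Per-hop propagation t_prop = 3500000/194000000 = 18.0412 ms.
Pipeline fill: first packet needs 4·t_tx to clear all hops; remaining 150 packets each add one t_tx.
Total = (4+151-1)·t_tx + 4·t_prop = 154·0.000684211 + 4·18.0412 = 72.3 ms.

72.3 ms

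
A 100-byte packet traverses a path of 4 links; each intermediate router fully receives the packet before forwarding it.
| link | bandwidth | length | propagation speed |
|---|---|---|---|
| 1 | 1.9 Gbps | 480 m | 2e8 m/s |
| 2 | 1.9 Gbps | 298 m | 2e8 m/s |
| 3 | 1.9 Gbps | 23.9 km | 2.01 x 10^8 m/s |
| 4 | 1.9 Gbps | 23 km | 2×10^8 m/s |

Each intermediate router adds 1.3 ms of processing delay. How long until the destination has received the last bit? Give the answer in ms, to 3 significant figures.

L = 100 × 8 = 800 bits.
Transmission delay per hop = L/R = 800/1900000000 = 0.000421053 ms; 4 hops → 0.00168421 ms.
Propagation delays (d/s per hop): 0.0024, 0.00149, 0.118905, 0.115 ms; sum = 0.237795 ms.
Processing at 3 router(s): 3 × 1.3 ms = 3.9 ms.
End-to-end = 4.14 ms.

4.14 ms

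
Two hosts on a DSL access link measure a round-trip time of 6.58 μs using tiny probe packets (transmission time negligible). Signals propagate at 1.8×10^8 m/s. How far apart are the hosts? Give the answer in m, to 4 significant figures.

592.2 m

One-way propagation = RTT/2 = 3.29 μs.
d = s × t = 180000000 × 3.29e-06 = 592.2 m.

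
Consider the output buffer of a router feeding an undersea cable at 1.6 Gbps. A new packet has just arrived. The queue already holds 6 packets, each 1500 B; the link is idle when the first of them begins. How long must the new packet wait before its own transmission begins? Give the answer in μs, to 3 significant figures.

45.0 μs

Each queued packet: L/R = 12000/1600000000 = 7.5 μs.
6 queued → 45 μs.
Queuing delay = 45.0 μs.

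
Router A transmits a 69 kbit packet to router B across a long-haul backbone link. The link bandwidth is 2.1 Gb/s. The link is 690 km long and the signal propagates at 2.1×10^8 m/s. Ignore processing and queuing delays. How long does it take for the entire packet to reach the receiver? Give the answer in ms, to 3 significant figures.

L = 69000 bits.
Transmission delay = L/R = 69000 / 2100000000 = 0.0328571 ms.
Propagation delay = d/s = 690000 m / 210000000 m/s = 3.28571 ms.
Total = 3.32 ms.

3.32 ms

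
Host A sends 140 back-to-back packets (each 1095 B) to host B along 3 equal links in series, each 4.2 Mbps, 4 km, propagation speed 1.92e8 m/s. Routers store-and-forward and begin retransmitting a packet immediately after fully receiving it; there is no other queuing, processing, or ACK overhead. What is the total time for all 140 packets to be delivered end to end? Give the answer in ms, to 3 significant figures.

296 ms

Per-hop transmission t_tx = L/R = 8760/4200000 = 2.08571 ms.
Per-hop propagation t_prop = 4000/192000000 = 0.0208333 ms.
Pipeline fill: first packet needs 3·t_tx to clear all hops; remaining 139 packets each add one t_tx.
Total = (3+140-1)·t_tx + 3·t_prop = 142·2.08571 + 3·0.0208333 = 296 ms.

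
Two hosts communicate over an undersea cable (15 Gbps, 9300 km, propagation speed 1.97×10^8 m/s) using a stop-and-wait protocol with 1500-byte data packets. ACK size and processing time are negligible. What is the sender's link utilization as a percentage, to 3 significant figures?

t_tx = L/R = 12000/15000000000 = 8e-07 s.
t_prop = 9300000/197000000 = 0.0472081 s; RTT = 0.0944162 s.
Cycle = t_tx + RTT = 0.094417 s.
Utilization = t_tx / cycle = 8e-07/0.094417 = 0.000847 %.

0.000847 %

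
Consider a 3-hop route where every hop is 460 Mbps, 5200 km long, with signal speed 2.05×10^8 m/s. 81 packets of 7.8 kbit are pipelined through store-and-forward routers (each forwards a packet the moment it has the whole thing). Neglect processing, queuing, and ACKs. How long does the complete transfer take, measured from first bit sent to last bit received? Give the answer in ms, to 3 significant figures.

77.5 ms

Per-hop transmission t_tx = L/R = 7800/460000000 = 0.0169565 ms.
Per-hop propagation t_prop = 5200000/2.05e+08 = 25.3659 ms.
Pipeline fill: first packet needs 3·t_tx to clear all hops; remaining 80 packets each add one t_tx.
Total = (3+81-1)·t_tx + 3·t_prop = 83·0.0169565 + 3·25.3659 = 77.5 ms.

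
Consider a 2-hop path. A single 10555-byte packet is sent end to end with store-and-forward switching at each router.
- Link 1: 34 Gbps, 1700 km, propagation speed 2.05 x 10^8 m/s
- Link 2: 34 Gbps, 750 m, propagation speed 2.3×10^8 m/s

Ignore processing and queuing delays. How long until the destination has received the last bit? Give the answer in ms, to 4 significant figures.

L = 10555 × 8 = 84440 bits.
Transmission delay per hop = L/R = 84440/34000000000 = 0.00248353 ms; 2 hops → 0.00496706 ms.
Propagation delays (d/s per hop): 8.29268, 0.00326087 ms; sum = 8.29594 ms.
End-to-end = 8.301 ms.

8.301 ms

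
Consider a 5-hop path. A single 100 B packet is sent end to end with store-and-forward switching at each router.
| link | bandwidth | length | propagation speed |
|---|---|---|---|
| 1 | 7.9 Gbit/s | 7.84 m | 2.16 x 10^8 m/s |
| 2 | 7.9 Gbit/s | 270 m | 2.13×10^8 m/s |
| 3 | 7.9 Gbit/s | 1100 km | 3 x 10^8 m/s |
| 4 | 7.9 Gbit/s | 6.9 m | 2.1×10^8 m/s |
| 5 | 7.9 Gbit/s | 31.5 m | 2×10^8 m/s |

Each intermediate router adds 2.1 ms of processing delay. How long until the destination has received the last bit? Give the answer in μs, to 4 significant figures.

12070 μs

L = 100 × 8 = 800 bits.
Transmission delay per hop = L/R = 800/7900000000 = 0.101266 μs; 5 hops → 0.506329 μs.
Propagation delays (d/s per hop): 0.0362963, 1.26761, 3666.67, 0.0328571, 0.1575 μs; sum = 3668.16 μs.
Processing at 4 router(s): 4 × 2.1 ms = 8400 μs.
End-to-end = 12070 μs.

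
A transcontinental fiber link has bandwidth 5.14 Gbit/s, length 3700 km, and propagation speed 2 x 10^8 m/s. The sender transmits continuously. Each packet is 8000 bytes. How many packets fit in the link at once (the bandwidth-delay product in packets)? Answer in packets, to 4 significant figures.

1486 packets

Propagation delay = 3700000 / 200000000 = 0.0185 s.
BDP = R × t_prop = 5140000000 × 0.0185 = 95090000 bits.
In packets of 64000 bits: 1486 packets.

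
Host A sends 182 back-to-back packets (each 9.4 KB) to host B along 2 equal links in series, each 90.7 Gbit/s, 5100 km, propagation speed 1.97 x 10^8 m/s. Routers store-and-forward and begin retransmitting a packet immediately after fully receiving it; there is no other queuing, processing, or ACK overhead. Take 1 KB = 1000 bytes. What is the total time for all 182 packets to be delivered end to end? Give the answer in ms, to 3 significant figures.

Per-hop transmission t_tx = L/R = 75200/90700000000 = 0.000829107 ms.
Per-hop propagation t_prop = 5100000/197000000 = 25.8883 ms.
Pipeline fill: first packet needs 2·t_tx to clear all hops; remaining 181 packets each add one t_tx.
Total = (2+182-1)·t_tx + 2·t_prop = 183·0.000829107 + 2·25.8883 = 51.9 ms.

51.9 ms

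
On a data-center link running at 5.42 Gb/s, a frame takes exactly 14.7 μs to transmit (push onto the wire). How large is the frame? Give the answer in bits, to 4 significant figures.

L = R × t_tx = 5420000000 b/s × 1.47e-05 s = 79674 bits.

79670 bits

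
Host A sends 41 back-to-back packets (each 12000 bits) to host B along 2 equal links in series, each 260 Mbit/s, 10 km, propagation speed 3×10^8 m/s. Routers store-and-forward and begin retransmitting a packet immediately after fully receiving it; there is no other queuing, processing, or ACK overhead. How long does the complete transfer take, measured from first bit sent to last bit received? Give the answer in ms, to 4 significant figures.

2.005 ms

Per-hop transmission t_tx = L/R = 12000/260000000 = 0.0461538 ms.
Per-hop propagation t_prop = 10000/300000000 = 0.0333333 ms.
Pipeline fill: first packet needs 2·t_tx to clear all hops; remaining 40 packets each add one t_tx.
Total = (2+41-1)·t_tx + 2·t_prop = 42·0.0461538 + 2·0.0333333 = 2.005 ms.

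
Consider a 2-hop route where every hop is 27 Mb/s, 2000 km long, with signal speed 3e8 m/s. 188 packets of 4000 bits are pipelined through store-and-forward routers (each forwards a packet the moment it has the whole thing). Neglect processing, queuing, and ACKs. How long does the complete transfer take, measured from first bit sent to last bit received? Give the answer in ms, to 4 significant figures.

Per-hop transmission t_tx = L/R = 4000/27000000 = 0.148148 ms.
Per-hop propagation t_prop = 2000000/300000000 = 6.66667 ms.
Pipeline fill: first packet needs 2·t_tx to clear all hops; remaining 187 packets each add one t_tx.
Total = (2+188-1)·t_tx + 2·t_prop = 189·0.148148 + 2·6.66667 = 41.33 ms.

41.33 ms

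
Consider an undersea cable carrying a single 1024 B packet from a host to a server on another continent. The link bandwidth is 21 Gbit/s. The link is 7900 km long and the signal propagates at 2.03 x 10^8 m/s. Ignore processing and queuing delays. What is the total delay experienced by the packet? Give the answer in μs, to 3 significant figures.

L = 1024 × 8 = 8192 bits.
Transmission delay = L/R = 8192 / 21000000000 = 0.390095 μs.
Propagation delay = d/s = 7900000 m / 2.03e+08 m/s = 38916.3 μs.
Total = 38900 μs.

38900 μs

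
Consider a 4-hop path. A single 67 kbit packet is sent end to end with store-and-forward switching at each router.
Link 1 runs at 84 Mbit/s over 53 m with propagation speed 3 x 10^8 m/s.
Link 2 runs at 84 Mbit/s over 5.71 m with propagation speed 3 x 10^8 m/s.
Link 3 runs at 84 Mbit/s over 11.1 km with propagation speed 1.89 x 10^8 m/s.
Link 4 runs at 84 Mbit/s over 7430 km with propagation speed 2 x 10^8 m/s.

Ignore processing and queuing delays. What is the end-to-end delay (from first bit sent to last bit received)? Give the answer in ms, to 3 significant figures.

40.4 ms

L = 67000 bits.
Transmission delay per hop = L/R = 67000/84000000 = 0.797619 ms; 4 hops → 3.19048 ms.
Propagation delays (d/s per hop): 0.000176667, 1.90333e-05, 0.0587302, 37.15 ms; sum = 37.2089 ms.
End-to-end = 40.4 ms.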